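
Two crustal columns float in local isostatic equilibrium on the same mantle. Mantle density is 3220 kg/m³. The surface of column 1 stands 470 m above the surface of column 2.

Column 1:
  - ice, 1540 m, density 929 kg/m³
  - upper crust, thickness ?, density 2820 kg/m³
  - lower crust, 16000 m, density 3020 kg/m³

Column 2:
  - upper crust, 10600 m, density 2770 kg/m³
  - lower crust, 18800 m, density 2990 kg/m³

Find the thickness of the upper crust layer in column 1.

Take the compensation level at the base of the deeper column (depth z_c below the surface of column 1) and equate Σ ρ_i t_i down to z_c; mantle fills any gap and the z_c terms cancel.
Column 1: 1540×929 + x×2820 + 16000×3020 + (z_c − 17540 − x)×3220
Column 2: 470×0 + 10600×2770 + 18800×2990 + (z_c − 470 − 29400)×3220
The z_c×3220 term appears on both sides and cancels. Collect the known terms of each column as K = Σ(ρt)_known − 3220 × (depth of known layers): K_1 = 49750660 − 3220×17540 = −6728140; K_2 = 85574000 − 3220×(470 + 29400) = −10607400.
Balance: K_1 − x×(3220 − 2820) = K_2, so x = (K_1 − K_2)/(3220 − 2820) = 3879260/400 = 9700 m.

9700 m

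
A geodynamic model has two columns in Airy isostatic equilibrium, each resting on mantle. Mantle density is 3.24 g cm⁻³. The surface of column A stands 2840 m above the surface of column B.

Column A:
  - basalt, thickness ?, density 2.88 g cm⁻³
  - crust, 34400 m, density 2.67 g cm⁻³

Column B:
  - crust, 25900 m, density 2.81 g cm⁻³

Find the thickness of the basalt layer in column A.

Take the compensation level at the base of the deeper column (depth z_c below the surface of column A) and equate Σ ρ_i t_i down to z_c; mantle fills any gap and the z_c terms cancel.
Column A: x×2.88 + 34400×2.67 + (z_c − 34400 − x)×3.24
Column B: 2840×0 + 25900×2.81 + (z_c − 2840 − 25900)×3.24
The z_c×3.24 term appears on both sides and cancels. Collect the known terms of each column as K = Σ(ρt)_known − 3.24 × (depth of known layers): K_A = 91848 − 3.24×34400 = −19608; K_B = 72779 − 3.24×(2840 + 25900) = −20338.6.
Balance: K_A − x×(3.24 − 2.88) = K_B, so x = (K_A − K_B)/(3.24 − 2.88) = 730.6/0.36 = 2030 m.

2030 m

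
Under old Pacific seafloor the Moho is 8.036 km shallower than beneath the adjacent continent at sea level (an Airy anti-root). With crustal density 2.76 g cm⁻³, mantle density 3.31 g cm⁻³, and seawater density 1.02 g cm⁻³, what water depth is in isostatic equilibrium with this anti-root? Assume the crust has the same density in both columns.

Replacing a thickness d of crust by seawater at the top must be balanced by replacing crust with mantle at the base: d (ρ_c − ρ_w) = a (ρ_m − ρ_c).
d = a (ρ_m − ρ_c)/(ρ_c − ρ_w) = 8.036 km × 0.55/1.74 = 2.54 km.

2.54 km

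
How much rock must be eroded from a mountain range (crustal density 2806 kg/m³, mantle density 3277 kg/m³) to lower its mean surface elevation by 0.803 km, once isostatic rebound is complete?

5.59 km

Net drop Δ = e − u = e − e ρ_c/ρ_m = e (ρ_m − ρ_c)/ρ_m.
e = Δ ρ_m/(ρ_m − ρ_c) = 0.803 km × 3277/471 = 5.59 km.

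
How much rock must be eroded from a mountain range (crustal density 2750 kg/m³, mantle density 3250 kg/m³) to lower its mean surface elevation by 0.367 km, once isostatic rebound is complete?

2.39 km

Net drop Δ = e − u = e − e ρ_c/ρ_m = e (ρ_m − ρ_c)/ρ_m.
e = Δ ρ_m/(ρ_m − ρ_c) = 0.367 km × 3250/500 = 2.39 km.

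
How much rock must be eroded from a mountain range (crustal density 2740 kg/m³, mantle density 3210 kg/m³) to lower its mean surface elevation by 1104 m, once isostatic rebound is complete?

Net drop Δ = e − u = e − e ρ_c/ρ_m = e (ρ_m − ρ_c)/ρ_m.
e = Δ ρ_m/(ρ_m − ρ_c) = 1104 m × 3210/470 = 7540 m.

7540 m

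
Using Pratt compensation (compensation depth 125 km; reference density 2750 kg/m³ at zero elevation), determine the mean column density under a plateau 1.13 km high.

Pratt balance: ρ_ref D = ρ (D + h).
ρ = ρ_ref D/(D + h) = 2750 × 125 km/(125 km + 1.13 km) = 2730 kg/m³.

2730 kg/m³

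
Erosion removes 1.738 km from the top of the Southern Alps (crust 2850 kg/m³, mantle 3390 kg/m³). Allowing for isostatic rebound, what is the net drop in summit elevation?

0.277 km

Rebound u = e ρ_c/ρ_m = 1.738 km × 2850/3390 = 1.461 km.
Net surface drop = e − u = 1.738 km − 1.461 km = e (ρ_m − ρ_c)/ρ_m = 0.277 km.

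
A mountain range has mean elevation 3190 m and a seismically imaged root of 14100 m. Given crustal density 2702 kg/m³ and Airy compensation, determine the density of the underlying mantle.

Airy balance: ρ_c h = (ρ_m − ρ_c) r → ρ_m = ρ_c (1 + h/r).
ρ_m = 2702 × (1 + 3190 m/14100 m) = 3310 kg/m³.

3310 kg/m³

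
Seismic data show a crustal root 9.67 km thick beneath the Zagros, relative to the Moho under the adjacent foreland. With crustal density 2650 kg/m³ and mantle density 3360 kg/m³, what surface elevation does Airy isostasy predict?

In Airy isostatic equilibrium: ρ_c h = (ρ_m − ρ_c) r.
h = r (ρ_m − ρ_c) / ρ_c = 9.67 km × (3360 − 2650) / 2650 = 2.59 km.

2.59 km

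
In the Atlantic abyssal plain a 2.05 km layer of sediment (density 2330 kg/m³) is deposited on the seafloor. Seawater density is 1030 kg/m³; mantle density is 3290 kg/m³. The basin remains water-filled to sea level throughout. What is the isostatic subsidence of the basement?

Submarine loading: the sediment displaces seawater, and the subsidence is in turn flooded, so s (ρ_m − ρ_w) = t (ρ_sed − ρ_w).
s = 2.05 km × (2330 − 1030) / (3290 − 1030) = 1.18 km.

1.18 km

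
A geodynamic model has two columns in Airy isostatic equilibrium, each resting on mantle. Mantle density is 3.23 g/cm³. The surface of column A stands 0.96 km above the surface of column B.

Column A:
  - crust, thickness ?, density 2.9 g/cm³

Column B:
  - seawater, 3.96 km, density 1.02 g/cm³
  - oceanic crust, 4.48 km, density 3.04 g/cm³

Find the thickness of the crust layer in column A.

38.5 km

Take the compensation level at the base of the deeper column (depth z_c below the surface of column A) and equate Σ ρ_i t_i down to z_c; mantle fills any gap and the z_c terms cancel.
Column A: x×2.9 + (z_c − 0 − x)×3.23
Column B: 0.96×0 + 3.96×1.02 + 4.48×3.04 + (z_c − 0.96 − 8.44)×3.23
The z_c×3.23 term appears on both sides and cancels. Collect the known terms of each column as K = Σ(ρt)_known − 3.23 × (depth of known layers): K_A = 0 − 3.23×0 = 0; K_B = 17.6584 − 3.23×(0.96 + 8.44) = −12.7036.
Balance: K_A − x×(3.23 − 2.9) = K_B, so x = (K_A − K_B)/(3.23 − 2.9) = 12.7036/0.33 = 38.5 km.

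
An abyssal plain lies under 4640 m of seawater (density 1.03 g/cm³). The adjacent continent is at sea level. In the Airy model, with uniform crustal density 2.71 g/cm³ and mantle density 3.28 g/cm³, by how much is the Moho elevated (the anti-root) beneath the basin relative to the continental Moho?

Equating mass per unit area of the two columns: replacing crust with seawater at the top is compensated by replacing crust with mantle at the base: d (ρ_c − ρ_w) = a (ρ_m − ρ_c).
a = d (ρ_c − ρ_w)/(ρ_m − ρ_c) = 4640 m × 1.68/0.57 = 13700 m.

13700 m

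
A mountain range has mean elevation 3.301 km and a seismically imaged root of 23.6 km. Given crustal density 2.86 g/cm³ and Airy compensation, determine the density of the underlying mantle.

3.26 g/cm³

Airy balance: ρ_c h = (ρ_m − ρ_c) r → ρ_m = ρ_c (1 + h/r).
ρ_m = 2.86 × (1 + 3.301 km/23.6 km) = 3.26 g/cm³.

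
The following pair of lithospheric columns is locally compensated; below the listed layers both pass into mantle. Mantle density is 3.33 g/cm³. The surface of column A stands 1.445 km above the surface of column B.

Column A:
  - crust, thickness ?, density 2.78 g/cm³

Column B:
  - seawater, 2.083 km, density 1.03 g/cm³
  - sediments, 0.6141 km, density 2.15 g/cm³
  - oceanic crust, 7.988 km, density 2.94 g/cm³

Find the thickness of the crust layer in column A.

24.4 km

Take the compensation level at the base of the deeper column (depth z_c below the surface of column A) and equate Σ ρ_i t_i down to z_c; mantle fills any gap and the z_c terms cancel.
Column A: x×2.78 + (z_c − 0 − x)×3.33
Column B: 1.445×0 + 2.083×1.03 + 0.6141×2.15 + 7.988×2.94 + (z_c − 1.445 − 10.6851)×3.33
The z_c×3.33 term appears on both sides and cancels. Collect the known terms of each column as K = Σ(ρt)_known − 3.33 × (depth of known layers): K_A = 0 − 3.33×0 = 0; K_B = 26.950525 − 3.33×(1.445 + 10.6851) = −13.442708.
Balance: K_A − x×(3.33 − 2.78) = K_B, so x = (K_A − K_B)/(3.33 − 2.78) = 13.4427/0.55 = 24.4 km.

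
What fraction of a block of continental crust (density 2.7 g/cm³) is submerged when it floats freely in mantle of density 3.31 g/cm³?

Submerged fraction = ρ_obj/ρ_fluid = 2.7/3.31 = 0.816.

0.816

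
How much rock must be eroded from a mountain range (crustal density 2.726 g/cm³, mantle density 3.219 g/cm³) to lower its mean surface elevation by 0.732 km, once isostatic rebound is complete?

Net drop Δ = e − u = e − e ρ_c/ρ_m = e (ρ_m − ρ_c)/ρ_m.
e = Δ ρ_m/(ρ_m − ρ_c) = 0.732 km × 3.219/0.493 = 4.78 km.

4.78 km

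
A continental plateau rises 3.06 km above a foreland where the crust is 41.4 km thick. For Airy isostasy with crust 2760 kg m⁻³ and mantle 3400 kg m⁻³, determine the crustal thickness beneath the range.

57.7 km

Root depth r = h ρ_c / (ρ_m − ρ_c) = 3.06 km × 2760 / 640 = 13.2 km.
Total thickness = T + h + r = 41.4 km + 3.06 km + 13.2 km = 57.7 km.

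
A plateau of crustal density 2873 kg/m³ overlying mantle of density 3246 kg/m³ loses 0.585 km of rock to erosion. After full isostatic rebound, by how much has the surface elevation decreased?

Rebound u = e ρ_c/ρ_m = 0.585 km × 2873/3246 = 0.5178 km.
Net surface drop = e − u = 0.585 km − 0.5178 km = e (ρ_m − ρ_c)/ρ_m = 0.0672 km.

0.0672 km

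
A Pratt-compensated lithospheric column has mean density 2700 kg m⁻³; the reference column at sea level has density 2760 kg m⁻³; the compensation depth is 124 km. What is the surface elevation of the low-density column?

2.76 km

ρ_ref D = ρ (D + h) → h = D (ρ_ref − ρ)/ρ.
h = 124 km × (2760 − 2700)/2700 = 2.76 km.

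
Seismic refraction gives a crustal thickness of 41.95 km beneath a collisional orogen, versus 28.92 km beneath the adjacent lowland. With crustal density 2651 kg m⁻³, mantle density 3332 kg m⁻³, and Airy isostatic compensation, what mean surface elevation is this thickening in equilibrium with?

2.66 km

Excess crust Δ = 41.95 km − 28.92 km = 13.03 km, split between elevation h and root r with h + r = Δ.
Airy balance ρ_c h = (ρ_m − ρ_c) r gives r = h ρ_c/(ρ_m − ρ_c), so h (1 + ρ_c/(ρ_m − ρ_c)) = Δ, i.e. h = Δ (ρ_m − ρ_c)/ρ_m.
h = 13.03 km × 681/3332 = 2.66 km.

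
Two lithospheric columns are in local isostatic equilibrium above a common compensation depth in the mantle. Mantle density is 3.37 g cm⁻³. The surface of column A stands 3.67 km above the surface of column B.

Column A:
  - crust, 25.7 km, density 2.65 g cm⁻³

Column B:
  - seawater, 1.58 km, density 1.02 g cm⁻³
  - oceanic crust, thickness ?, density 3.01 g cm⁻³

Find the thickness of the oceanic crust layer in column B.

6.73 km

Take the compensation level at the base of the deeper column (depth z_c below the surface of column A) and equate Σ ρ_i t_i down to z_c; mantle fills any gap and the z_c terms cancel.
Column A: 25.7×2.65 + (z_c − 25.7)×3.37
Column B: 3.67×0 + 1.58×1.02 + x×3.01 + (z_c − 3.67 − 1.58 − x)×3.37
The z_c×3.37 term appears on both sides and cancels. Collect the known terms of each column as K = Σ(ρt)_known − 3.37 × (depth of known layers): K_A = 68.105 − 3.37×25.7 = −18.504; K_B = 1.6116 − 3.37×(3.67 + 1.58) = −16.0809.
Balance: K_A = K_B − x×(3.37 − 3.01), so x = (K_B − K_A)/(3.37 − 3.01) = 2.4231/0.36 = 6.73 km.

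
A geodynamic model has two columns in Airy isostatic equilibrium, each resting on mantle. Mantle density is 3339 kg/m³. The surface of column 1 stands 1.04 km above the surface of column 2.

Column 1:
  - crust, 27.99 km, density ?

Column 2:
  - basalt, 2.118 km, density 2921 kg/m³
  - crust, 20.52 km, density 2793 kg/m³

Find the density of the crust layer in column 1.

Take the compensation level at the base of the deeper column (depth z_c below the surface of column 1) and equate Σ ρ_i t_i down to z_c; mantle fills any gap and the z_c terms cancel.
Column 1: 27.99×ρ + (z_c − 27.99)×3339
Column 2: 1.04×0 + 2.118×2921 + 20.52×2793 + (z_c − 1.04 − 22.638)×3339
The z_c×3339 term appears on both sides and cancels. Collect the known terms of each column as K = Σ(ρt)_known − 3339 × (depth of known layers): K_1 = 0 − 3339×27.99 = −93458.61; K_2 = 63499.038 − 3339×(1.04 + 22.638) = −15561.804.
Balance: K_1 + 27.99×ρ = K_2, so ρ = (K_2 − K_1)/27.99 = 77896.8/27.99 = 2780 kg/m³.

2780 kg/m³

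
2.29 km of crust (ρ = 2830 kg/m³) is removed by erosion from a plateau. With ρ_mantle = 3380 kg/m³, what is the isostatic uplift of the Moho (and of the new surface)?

Unloading: uplift u = e ρ_c/ρ_m = 2.29 km × 2830/3380 = 1.92 km.

1.92 km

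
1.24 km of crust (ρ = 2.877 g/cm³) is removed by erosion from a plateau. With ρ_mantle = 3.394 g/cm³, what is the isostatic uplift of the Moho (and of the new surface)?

Unloading: uplift u = e ρ_c/ρ_m = 1.24 km × 2.877/3.394 = 1.05 km.

1.05 km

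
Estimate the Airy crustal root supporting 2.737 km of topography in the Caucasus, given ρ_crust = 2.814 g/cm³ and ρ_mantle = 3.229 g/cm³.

Balancing pressure at the compensation depth: the weight of the topography is balanced by the buoyancy of the root, ρ_c h = (ρ_m − ρ_c) r.
r = h · ρ_c / (ρ_m − ρ_c) = 2.737 km × 2.814 / (3.229 − 2.814) = 18.6 km.

18.6 km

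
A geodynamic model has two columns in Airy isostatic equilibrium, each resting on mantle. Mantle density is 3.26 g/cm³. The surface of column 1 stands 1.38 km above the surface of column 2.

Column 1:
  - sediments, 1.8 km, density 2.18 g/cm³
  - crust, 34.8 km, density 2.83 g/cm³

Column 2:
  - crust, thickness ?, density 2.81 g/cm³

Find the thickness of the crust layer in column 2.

Take the compensation level at the base of the deeper column (depth z_c below the surface of column 1) and equate Σ ρ_i t_i down to z_c; mantle fills any gap and the z_c terms cancel.
Column 1: 1.8×2.18 + 34.8×2.83 + (z_c − 36.6)×3.26
Column 2: 1.38×0 + x×2.81 + (z_c − 1.38 − 0 − x)×3.26
The z_c×3.26 term appears on both sides and cancels. Collect the known terms of each column as K = Σ(ρt)_known − 3.26 × (depth of known layers): K_1 = 102.408 − 3.26×36.6 = −16.908; K_2 = 0 − 3.26×(1.38 + 0) = −4.4988.
Balance: K_1 = K_2 − x×(3.26 − 2.81), so x = (K_2 − K_1)/(3.26 − 2.81) = 12.4092/0.45 = 27.6 km.

27.6 km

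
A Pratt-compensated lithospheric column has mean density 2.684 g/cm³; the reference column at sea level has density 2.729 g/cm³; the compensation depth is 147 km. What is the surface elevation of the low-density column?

ρ_ref D = ρ (D + h) → h = D (ρ_ref − ρ)/ρ.
h = 147 km × (2.729 − 2.684)/2.684 = 2.46 km.

2.46 km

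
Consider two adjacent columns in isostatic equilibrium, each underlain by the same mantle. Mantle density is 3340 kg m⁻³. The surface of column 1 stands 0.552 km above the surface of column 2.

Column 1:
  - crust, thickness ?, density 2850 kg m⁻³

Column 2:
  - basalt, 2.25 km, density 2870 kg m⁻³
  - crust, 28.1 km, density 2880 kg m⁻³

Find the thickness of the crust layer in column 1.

Take the compensation level at the base of the deeper column (depth z_c below the surface of column 1) and equate Σ ρ_i t_i down to z_c; mantle fills any gap and the z_c terms cancel.
Column 1: x×2850 + (z_c − 0 − x)×3340
Column 2: 0.552×0 + 2.25×2870 + 28.1×2880 + (z_c − 0.552 − 30.35)×3340
The z_c×3340 term appears on both sides and cancels. Collect the known terms of each column as K = Σ(ρt)_known − 3340 × (depth of known layers): K_1 = 0 − 3340×0 = 0; K_2 = 87385.5 − 3340×(0.552 + 30.35) = −15827.18.
Balance: K_1 − x×(3340 − 2850) = K_2, so x = (K_1 − K_2)/(3340 − 2850) = 15827.2/490 = 32.3 km.

32.3 km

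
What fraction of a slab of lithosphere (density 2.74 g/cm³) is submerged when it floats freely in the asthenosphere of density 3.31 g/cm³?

0.828

Submerged fraction = ρ_obj/ρ_fluid = 2.74/3.31 = 0.828.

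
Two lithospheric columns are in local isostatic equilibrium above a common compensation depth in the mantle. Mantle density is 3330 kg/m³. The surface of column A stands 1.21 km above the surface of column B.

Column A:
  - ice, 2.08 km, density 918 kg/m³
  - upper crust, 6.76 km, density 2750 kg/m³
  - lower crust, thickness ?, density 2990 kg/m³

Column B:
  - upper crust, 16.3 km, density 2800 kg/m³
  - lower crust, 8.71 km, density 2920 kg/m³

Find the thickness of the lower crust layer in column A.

21.5 km

Take the compensation level at the base of the deeper column (depth z_c below the surface of column A) and equate Σ ρ_i t_i down to z_c; mantle fills any gap and the z_c terms cancel.
Column A: 2.08×918 + 6.76×2750 + x×2990 + (z_c − 8.84 − x)×3330
Column B: 1.21×0 + 16.3×2800 + 8.71×2920 + (z_c − 1.21 − 25.01)×3330
The z_c×3330 term appears on both sides and cancels. Collect the known terms of each column as K = Σ(ρt)_known − 3330 × (depth of known layers): K_A = 20499.44 − 3330×8.84 = −8937.76; K_B = 71073.2 − 3330×(1.21 + 25.01) = −16239.4.
Balance: K_A − x×(3330 − 2990) = K_B, so x = (K_A − K_B)/(3330 − 2990) = 7301.64/340 = 21.5 km.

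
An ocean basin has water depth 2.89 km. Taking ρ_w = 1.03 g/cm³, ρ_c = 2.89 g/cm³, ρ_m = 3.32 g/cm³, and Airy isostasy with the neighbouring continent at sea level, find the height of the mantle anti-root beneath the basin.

Isostatic balance requires: replacing crust with seawater at the top is compensated by replacing crust with mantle at the base: d (ρ_c − ρ_w) = a (ρ_m − ρ_c).
a = d (ρ_c − ρ_w)/(ρ_m − ρ_c) = 2.89 km × 1.86/0.43 = 12.5 km.

12.5 km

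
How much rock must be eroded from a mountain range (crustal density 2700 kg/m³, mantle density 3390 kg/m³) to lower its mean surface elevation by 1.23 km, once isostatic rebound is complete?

Net drop Δ = e − u = e − e ρ_c/ρ_m = e (ρ_m − ρ_c)/ρ_m.
e = Δ ρ_m/(ρ_m − ρ_c) = 1.23 km × 3390/690 = 6.04 km.

6.04 km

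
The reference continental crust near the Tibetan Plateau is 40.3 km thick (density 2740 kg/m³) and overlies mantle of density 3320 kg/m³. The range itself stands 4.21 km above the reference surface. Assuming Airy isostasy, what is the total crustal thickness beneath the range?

Root depth r = h ρ_c / (ρ_m − ρ_c) = 4.21 km × 2740 / 580 = 19.89 km.
Total thickness = T + h + r = 40.3 km + 4.21 km + 19.89 km = 64.4 km.

64.4 km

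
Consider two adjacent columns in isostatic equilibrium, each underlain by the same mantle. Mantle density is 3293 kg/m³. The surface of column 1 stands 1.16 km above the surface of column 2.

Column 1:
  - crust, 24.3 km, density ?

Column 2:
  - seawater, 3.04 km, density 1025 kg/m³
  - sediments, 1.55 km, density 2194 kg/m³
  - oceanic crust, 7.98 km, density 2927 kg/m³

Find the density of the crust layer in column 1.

2660 kg/m³

Take the compensation level at the base of the deeper column (depth z_c below the surface of column 1) and equate Σ ρ_i t_i down to z_c; mantle fills any gap and the z_c terms cancel.
Column 1: 24.3×ρ + (z_c − 24.3)×3293
Column 2: 1.16×0 + 3.04×1025 + 1.55×2194 + 7.98×2927 + (z_c − 1.16 − 12.57)×3293
The z_c×3293 term appears on both sides and cancels. Collect the known terms of each column as K = Σ(ρt)_known − 3293 × (depth of known layers): K_1 = 0 − 3293×24.3 = −80019.9; K_2 = 29874.16 − 3293×(1.16 + 12.57) = −15338.73.
Balance: K_1 + 24.3×ρ = K_2, so ρ = (K_2 − K_1)/24.3 = 64681.2/24.3 = 2660 kg/m³.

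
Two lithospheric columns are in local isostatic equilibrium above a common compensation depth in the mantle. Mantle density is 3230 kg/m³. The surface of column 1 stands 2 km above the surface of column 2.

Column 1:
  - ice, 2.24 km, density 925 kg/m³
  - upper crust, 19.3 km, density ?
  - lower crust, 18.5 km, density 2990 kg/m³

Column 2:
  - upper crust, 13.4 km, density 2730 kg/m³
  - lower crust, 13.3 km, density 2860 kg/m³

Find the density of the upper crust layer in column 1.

2790 kg/m³

Take the compensation level at the base of the deeper column (depth z_c below the surface of column 1) and equate Σ ρ_i t_i down to z_c; mantle fills any gap and the z_c terms cancel.
Column 1: 2.24×925 + 19.3×ρ + 18.5×2990 + (z_c − 40.04)×3230
Column 2: 2×0 + 13.4×2730 + 13.3×2860 + (z_c − 2 − 26.7)×3230
The z_c×3230 term appears on both sides and cancels. Collect the known terms of each column as K = Σ(ρt)_known − 3230 × (depth of known layers): K_1 = 57387 − 3230×40.04 = −71942.2; K_2 = 74620 − 3230×(2 + 26.7) = −18081.
Balance: K_1 + 19.3×ρ = K_2, so ρ = (K_2 − K_1)/19.3 = 53861.2/19.3 = 2790 kg/m³.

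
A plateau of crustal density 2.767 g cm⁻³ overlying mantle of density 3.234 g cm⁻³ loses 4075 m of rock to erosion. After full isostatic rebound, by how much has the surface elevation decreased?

Rebound u = e ρ_c/ρ_m = 4075 m × 2.767/3.234 = 3487 m.
Net surface drop = e − u = 4075 m − 3487 m = e (ρ_m − ρ_c)/ρ_m = 588 m.

588 m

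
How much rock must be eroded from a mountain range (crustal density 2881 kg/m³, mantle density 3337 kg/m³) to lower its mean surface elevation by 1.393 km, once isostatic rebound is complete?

10.2 km

Net drop Δ = e − u = e − e ρ_c/ρ_m = e (ρ_m − ρ_c)/ρ_m.
e = Δ ρ_m/(ρ_m − ρ_c) = 1.393 km × 3337/456 = 10.2 km.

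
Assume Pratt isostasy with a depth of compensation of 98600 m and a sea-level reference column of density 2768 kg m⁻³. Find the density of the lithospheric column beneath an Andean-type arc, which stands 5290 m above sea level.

2630 kg m⁻³

Pratt balance: ρ_ref D = ρ (D + h).
ρ = ρ_ref D/(D + h) = 2768 × 98600 m/(98600 m + 5290 m) = 2630 kg m⁻³.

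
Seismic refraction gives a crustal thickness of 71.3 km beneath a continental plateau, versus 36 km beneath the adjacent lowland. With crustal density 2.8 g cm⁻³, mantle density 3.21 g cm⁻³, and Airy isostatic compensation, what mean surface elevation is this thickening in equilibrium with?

Excess crust Δ = 71.3 km − 36 km = 35.3 km, split between elevation h and root r with h + r = Δ.
Airy balance ρ_c h = (ρ_m − ρ_c) r gives r = h ρ_c/(ρ_m − ρ_c), so h (1 + ρ_c/(ρ_m − ρ_c)) = Δ, i.e. h = Δ (ρ_m − ρ_c)/ρ_m.
h = 35.3 km × 0.41/3.21 = 4.51 km.

4.51 km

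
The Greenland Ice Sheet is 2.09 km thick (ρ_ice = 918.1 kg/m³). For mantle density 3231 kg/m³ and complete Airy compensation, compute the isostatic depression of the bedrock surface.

0.594 km

In Airy isostatic equilibrium: the ice load ρ_ice t is balanced by mantle displaced below, ρ_m s.
s = t ρ_ice / ρ_m = 2.09 km × 918.1/3231 = 0.594 km.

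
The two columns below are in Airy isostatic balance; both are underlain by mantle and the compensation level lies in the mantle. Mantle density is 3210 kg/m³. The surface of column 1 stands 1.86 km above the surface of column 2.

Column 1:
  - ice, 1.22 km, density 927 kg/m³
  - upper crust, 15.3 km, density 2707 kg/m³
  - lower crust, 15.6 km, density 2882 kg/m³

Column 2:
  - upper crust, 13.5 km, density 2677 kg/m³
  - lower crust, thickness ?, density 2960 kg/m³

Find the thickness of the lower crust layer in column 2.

Take the compensation level at the base of the deeper column (depth z_c below the surface of column 1) and equate Σ ρ_i t_i down to z_c; mantle fills any gap and the z_c terms cancel.
Column 1: 1.22×927 + 15.3×2707 + 15.6×2882 + (z_c − 32.12)×3210
Column 2: 1.86×0 + 13.5×2677 + x×2960 + (z_c − 1.86 − 13.5 − x)×3210
The z_c×3210 term appears on both sides and cancels. Collect the known terms of each column as K = Σ(ρt)_known − 3210 × (depth of known layers): K_1 = 87507.24 − 3210×32.12 = −15597.96; K_2 = 36139.5 − 3210×(1.86 + 13.5) = −13166.1.
Balance: K_1 = K_2 − x×(3210 − 2960), so x = (K_2 − K_1)/(3210 − 2960) = 2431.86/250 = 9.73 km.

9.73 km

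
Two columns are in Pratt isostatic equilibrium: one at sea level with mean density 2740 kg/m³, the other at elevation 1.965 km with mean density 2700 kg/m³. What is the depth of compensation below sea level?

133 km

ρ_ref D = ρ (D + h) → D (ρ_ref − ρ) = ρ h.
D = ρ h/(ρ_ref − ρ) = 2700 × 1.965 km/(2740 − 2700) = 133 km.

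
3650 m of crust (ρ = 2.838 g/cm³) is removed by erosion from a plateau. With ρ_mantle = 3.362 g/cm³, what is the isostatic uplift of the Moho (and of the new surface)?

3080 m

Unloading: uplift u = e ρ_c/ρ_m = 3650 m × 2.838/3.362 = 3080 m.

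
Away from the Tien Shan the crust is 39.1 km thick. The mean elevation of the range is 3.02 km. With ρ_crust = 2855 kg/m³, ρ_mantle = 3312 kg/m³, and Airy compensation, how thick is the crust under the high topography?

61 km

Root depth r = h ρ_c / (ρ_m − ρ_c) = 3.02 km × 2855 / 457 = 18.87 km.
Total thickness = T + h + r = 39.1 km + 3.02 km + 18.87 km = 61 km.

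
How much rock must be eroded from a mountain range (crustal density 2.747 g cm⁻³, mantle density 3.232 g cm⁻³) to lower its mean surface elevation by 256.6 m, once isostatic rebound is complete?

Net drop Δ = e − u = e − e ρ_c/ρ_m = e (ρ_m − ρ_c)/ρ_m.
e = Δ ρ_m/(ρ_m − ρ_c) = 256.6 m × 3.232/0.485 = 1710 m.

1710 m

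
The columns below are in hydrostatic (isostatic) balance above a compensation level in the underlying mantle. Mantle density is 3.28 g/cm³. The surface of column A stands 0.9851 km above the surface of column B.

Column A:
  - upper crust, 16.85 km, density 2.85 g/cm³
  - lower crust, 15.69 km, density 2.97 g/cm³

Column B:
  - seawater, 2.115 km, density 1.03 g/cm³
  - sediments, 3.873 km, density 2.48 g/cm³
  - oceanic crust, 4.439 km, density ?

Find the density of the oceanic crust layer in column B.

Take the compensation level at the base of the deeper column (depth z_c below the surface of column A) and equate Σ ρ_i t_i down to z_c; mantle fills any gap and the z_c terms cancel.
Column A: 16.85×2.85 + 15.69×2.97 + (z_c − 32.54)×3.28
Column B: 0.9851×0 + 2.115×1.03 + 3.873×2.48 + 4.439×ρ + (z_c − 0.9851 − 10.427)×3.28
The z_c×3.28 term appears on both sides and cancels. Collect the known terms of each column as K = Σ(ρt)_known − 3.28 × (depth of known layers): K_A = 94.6218 − 3.28×32.54 = −12.1094; K_B = 11.78349 − 3.28×(0.9851 + 10.427) = −25.648198.
Balance: K_A = K_B + 4.439×ρ, so ρ = (K_A − K_B)/4.439 = 13.5388/4.439 = 3.05 g/cm³.

3.05 g/cm³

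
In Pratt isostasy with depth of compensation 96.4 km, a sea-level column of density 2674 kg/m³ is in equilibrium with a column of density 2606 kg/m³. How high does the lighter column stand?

ρ_ref D = ρ (D + h) → h = D (ρ_ref − ρ)/ρ.
h = 96.4 km × (2674 − 2606)/2606 = 2.52 km.

2.52 km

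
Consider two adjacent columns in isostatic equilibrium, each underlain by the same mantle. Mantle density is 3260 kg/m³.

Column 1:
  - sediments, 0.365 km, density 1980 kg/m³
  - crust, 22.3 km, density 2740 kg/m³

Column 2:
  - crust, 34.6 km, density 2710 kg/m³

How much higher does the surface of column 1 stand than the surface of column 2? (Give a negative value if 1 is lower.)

For any compensation level in the mantle, the mantle terms cancel and isostasy reduces to e = (Σt_1 − Σt_2) − (Σ(ρt)_1 − Σ(ρt)_2) / ρ_m.
Σt_1 = 22.665 km; Σt_2 = 34.6 km; Σ(ρt)_1 = 61824.7; Σ(ρt)_2 = 93766 (in km·kg/m³).
e = (22.665 − 34.6) − (61824.7 − 93766) / 3260 = −2.14 km.

−2.14 km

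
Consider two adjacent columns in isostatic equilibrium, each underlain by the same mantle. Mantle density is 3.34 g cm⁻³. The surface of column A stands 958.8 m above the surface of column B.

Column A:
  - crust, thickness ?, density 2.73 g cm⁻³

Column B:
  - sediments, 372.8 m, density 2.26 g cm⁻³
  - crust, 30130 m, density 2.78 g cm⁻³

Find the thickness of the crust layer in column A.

33600 m

Take the compensation level at the base of the deeper column (depth z_c below the surface of column A) and equate Σ ρ_i t_i down to z_c; mantle fills any gap and the z_c terms cancel.
Column A: x×2.73 + (z_c − 0 − x)×3.34
Column B: 958.8×0 + 372.8×2.26 + 30130×2.78 + (z_c − 958.8 − 30502.8)×3.34
The z_c×3.34 term appears on both sides and cancels. Collect the known terms of each column as K = Σ(ρt)_known − 3.34 × (depth of known layers): K_A = 0 − 3.34×0 = 0; K_B = 84603.928 − 3.34×(958.8 + 30502.8) = −20477.816.
Balance: K_A − x×(3.34 − 2.73) = K_B, so x = (K_A − K_B)/(3.34 − 2.73) = 20477.8/0.61 = 33600 m.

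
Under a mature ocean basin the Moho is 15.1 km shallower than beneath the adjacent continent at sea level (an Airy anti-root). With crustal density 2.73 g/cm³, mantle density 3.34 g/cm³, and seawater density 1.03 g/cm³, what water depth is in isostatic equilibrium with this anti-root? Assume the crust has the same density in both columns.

Replacing a thickness d of crust by seawater at the top must be balanced by replacing crust with mantle at the base: d (ρ_c − ρ_w) = a (ρ_m − ρ_c).
d = a (ρ_m − ρ_c)/(ρ_c − ρ_w) = 15.1 km × 0.61/1.7 = 5.42 km.

5.42 km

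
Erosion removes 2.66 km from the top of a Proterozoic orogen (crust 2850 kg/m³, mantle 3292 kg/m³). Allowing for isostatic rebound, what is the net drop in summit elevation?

Rebound u = e ρ_c/ρ_m = 2.66 km × 2850/3292 = 2.303 km.
Net surface drop = e − u = 2.66 km − 2.303 km = e (ρ_m − ρ_c)/ρ_m = 0.357 km.

0.357 km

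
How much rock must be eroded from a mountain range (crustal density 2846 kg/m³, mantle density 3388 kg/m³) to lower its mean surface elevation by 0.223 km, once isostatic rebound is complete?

Net drop Δ = e − u = e − e ρ_c/ρ_m = e (ρ_m − ρ_c)/ρ_m.
e = Δ ρ_m/(ρ_m − ρ_c) = 0.223 km × 3388/542 = 1.39 km.

1.39 km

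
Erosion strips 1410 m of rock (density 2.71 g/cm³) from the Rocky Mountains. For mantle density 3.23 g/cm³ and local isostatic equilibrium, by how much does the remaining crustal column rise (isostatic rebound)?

Unloading: uplift u = e ρ_c/ρ_m = 1410 m × 2.71/3.23 = 1180 m.

1180 m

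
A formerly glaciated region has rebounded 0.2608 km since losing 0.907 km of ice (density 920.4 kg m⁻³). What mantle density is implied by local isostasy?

ρ_m = ρ_ice t / u = 920.4 × 0.907 km/0.2608 km = 3200 kg m⁻³.

3200 kg m⁻³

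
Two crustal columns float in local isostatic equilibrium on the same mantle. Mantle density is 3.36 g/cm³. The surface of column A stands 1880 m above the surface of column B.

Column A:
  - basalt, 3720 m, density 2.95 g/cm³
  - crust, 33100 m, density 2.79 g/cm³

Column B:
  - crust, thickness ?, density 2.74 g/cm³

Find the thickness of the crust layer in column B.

Take the compensation level at the base of the deeper column (depth z_c below the surface of column A) and equate Σ ρ_i t_i down to z_c; mantle fills any gap and the z_c terms cancel.
Column A: 3720×2.95 + 33100×2.79 + (z_c − 36820)×3.36
Column B: 1880×0 + x×2.74 + (z_c − 1880 − 0 − x)×3.36
The z_c×3.36 term appears on both sides and cancels. Collect the known terms of each column as K = Σ(ρt)_known − 3.36 × (depth of known layers): K_A = 103323 − 3.36×36820 = −20392.2; K_B = 0 − 3.36×(1880 + 0) = −6316.8.
Balance: K_A = K_B − x×(3.36 − 2.74), so x = (K_B − K_A)/(3.36 − 2.74) = 14075.4/0.62 = 22700 m.

22700 m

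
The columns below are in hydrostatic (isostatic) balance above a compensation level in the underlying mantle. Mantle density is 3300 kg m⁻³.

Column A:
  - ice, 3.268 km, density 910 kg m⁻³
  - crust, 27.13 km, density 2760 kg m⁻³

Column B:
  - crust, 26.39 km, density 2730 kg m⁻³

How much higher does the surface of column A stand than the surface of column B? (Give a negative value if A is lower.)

2.25 km

For any compensation level in the mantle, the mantle terms cancel and isostasy reduces to e = (Σt_A − Σt_B) − (Σ(ρt)_A − Σ(ρt)_B) / ρ_m.
Σt_A = 30.398 km; Σt_B = 26.39 km; Σ(ρt)_A = 77852.68; Σ(ρt)_B = 72044.7 (in km·kg m⁻³).
e = (30.398 − 26.39) − (77852.68 − 72044.7) / 3300 = 2.25 km.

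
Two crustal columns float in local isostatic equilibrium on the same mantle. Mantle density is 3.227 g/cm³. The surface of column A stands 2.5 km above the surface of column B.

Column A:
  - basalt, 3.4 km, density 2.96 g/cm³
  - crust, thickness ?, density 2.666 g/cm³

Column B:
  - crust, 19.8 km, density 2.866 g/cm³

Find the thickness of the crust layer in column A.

25.5 km

Take the compensation level at the base of the deeper column (depth z_c below the surface of column A) and equate Σ ρ_i t_i down to z_c; mantle fills any gap and the z_c terms cancel.
Column A: 3.4×2.96 + x×2.666 + (z_c − 3.4 − x)×3.227
Column B: 2.5×0 + 19.8×2.866 + (z_c − 2.5 − 19.8)×3.227
The z_c×3.227 term appears on both sides and cancels. Collect the known terms of each column as K = Σ(ρt)_known − 3.227 × (depth of known layers): K_A = 10.064 − 3.227×3.4 = −0.9078; K_B = 56.7468 − 3.227×(2.5 + 19.8) = −15.2153.
Balance: K_A − x×(3.227 − 2.666) = K_B, so x = (K_A − K_B)/(3.227 − 2.666) = 14.3075/0.561 = 25.5 km.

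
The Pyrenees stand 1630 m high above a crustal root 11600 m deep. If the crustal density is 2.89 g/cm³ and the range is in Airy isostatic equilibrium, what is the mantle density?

3.3 g/cm³

Airy balance: ρ_c h = (ρ_m − ρ_c) r → ρ_m = ρ_c (1 + h/r).
ρ_m = 2.89 × (1 + 1630 m/11600 m) = 3.3 g/cm³.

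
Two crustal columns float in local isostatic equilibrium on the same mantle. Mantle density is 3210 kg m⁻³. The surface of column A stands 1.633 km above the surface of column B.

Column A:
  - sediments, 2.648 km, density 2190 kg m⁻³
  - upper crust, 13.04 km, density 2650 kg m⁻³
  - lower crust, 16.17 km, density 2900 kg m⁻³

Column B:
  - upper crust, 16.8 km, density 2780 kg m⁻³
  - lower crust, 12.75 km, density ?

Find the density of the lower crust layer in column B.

3010 kg m⁻³

Take the compensation level at the base of the deeper column (depth z_c below the surface of column A) and equate Σ ρ_i t_i down to z_c; mantle fills any gap and the z_c terms cancel.
Column A: 2.648×2190 + 13.04×2650 + 16.17×2900 + (z_c − 31.858)×3210
Column B: 1.633×0 + 16.8×2780 + 12.75×ρ + (z_c − 1.633 − 29.55)×3210
The z_c×3210 term appears on both sides and cancels. Collect the known terms of each column as K = Σ(ρt)_known − 3210 × (depth of known layers): K_A = 87248.12 − 3210×31.858 = −15016.06; K_B = 46704 − 3210×(1.633 + 29.55) = −53393.43.
Balance: K_A = K_B + 12.75×ρ, so ρ = (K_A − K_B)/12.75 = 38377.4/12.75 = 3010 kg m⁻³.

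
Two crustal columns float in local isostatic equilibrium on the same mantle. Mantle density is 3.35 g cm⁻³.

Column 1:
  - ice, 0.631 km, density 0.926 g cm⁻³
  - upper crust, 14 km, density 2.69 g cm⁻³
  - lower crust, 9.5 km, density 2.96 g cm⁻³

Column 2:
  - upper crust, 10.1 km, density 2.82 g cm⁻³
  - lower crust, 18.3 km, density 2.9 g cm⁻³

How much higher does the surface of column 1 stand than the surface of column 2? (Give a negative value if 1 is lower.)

0.265 km

For any compensation level in the mantle, the mantle terms cancel and isostasy reduces to e = (Σt_1 − Σt_2) − (Σ(ρt)_1 − Σ(ρt)_2) / ρ_m.
Σt_1 = 24.131 km; Σt_2 = 28.4 km; Σ(ρt)_1 = 66.364306; Σ(ρt)_2 = 81.552 (in km·g cm⁻³).
e = (24.131 − 28.4) − (66.364306 − 81.552) / 3.35 = 0.265 km.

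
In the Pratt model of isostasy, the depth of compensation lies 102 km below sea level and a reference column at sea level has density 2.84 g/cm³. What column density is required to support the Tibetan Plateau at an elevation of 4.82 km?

2.71 g/cm³

Pratt balance: ρ_ref D = ρ (D + h).
ρ = ρ_ref D/(D + h) = 2.84 × 102 km/(102 km + 4.82 km) = 2.71 g/cm³.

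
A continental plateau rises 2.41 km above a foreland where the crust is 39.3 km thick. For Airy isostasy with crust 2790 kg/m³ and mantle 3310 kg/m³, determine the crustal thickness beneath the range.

Root depth r = h ρ_c / (ρ_m − ρ_c) = 2.41 km × 2790 / 520 = 12.93 km.
Total thickness = T + h + r = 39.3 km + 2.41 km + 12.93 km = 54.6 km.

54.6 km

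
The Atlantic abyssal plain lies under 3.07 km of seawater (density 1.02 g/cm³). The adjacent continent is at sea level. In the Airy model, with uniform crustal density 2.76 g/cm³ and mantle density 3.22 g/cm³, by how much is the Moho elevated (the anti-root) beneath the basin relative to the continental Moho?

11.6 km

By Archimedes' principle applied to the lithosphere: replacing crust with seawater at the top is compensated by replacing crust with mantle at the base: d (ρ_c − ρ_w) = a (ρ_m − ρ_c).
a = d (ρ_c − ρ_w)/(ρ_m − ρ_c) = 3.07 km × 1.74/0.46 = 11.6 km.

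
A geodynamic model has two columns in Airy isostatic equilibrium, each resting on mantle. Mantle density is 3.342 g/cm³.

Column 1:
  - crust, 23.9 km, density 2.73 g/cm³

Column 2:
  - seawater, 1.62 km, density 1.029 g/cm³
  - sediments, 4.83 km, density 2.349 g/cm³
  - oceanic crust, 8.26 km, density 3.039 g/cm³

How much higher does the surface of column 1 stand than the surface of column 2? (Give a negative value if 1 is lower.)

For any compensation level in the mantle, the mantle terms cancel and isostasy reduces to e = (Σt_1 − Σt_2) − (Σ(ρt)_1 − Σ(ρt)_2) / ρ_m.
Σt_1 = 23.9 km; Σt_2 = 14.71 km; Σ(ρt)_1 = 65.247; Σ(ρt)_2 = 38.11479 (in km·g/cm³).
e = (23.9 − 14.71) − (65.247 − 38.11479) / 3.342 = 1.07 km.

1.07 km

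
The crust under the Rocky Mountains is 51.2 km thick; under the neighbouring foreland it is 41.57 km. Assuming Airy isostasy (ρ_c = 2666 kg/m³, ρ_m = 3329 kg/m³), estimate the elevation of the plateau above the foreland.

Excess crust Δ = 51.2 km − 41.57 km = 9.63 km, split between elevation h and root r with h + r = Δ.
Airy balance ρ_c h = (ρ_m − ρ_c) r gives r = h ρ_c/(ρ_m − ρ_c), so h (1 + ρ_c/(ρ_m − ρ_c)) = Δ, i.e. h = Δ (ρ_m − ρ_c)/ρ_m.
h = 9.63 km × 663/3329 = 1.92 km.

1.92 km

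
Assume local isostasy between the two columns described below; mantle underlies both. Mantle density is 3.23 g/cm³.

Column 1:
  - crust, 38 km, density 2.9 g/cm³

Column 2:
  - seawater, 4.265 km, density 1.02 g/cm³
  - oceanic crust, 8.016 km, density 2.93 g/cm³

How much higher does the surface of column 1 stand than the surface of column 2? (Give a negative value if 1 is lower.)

0.22 km

For any compensation level in the mantle, the mantle terms cancel and isostasy reduces to e = (Σt_1 − Σt_2) − (Σ(ρt)_1 − Σ(ρt)_2) / ρ_m.
Σt_1 = 38 km; Σt_2 = 12.281 km; Σ(ρt)_1 = 110.2; Σ(ρt)_2 = 27.83718 (in km·g/cm³).
e = (38 − 12.281) − (110.2 − 27.83718) / 3.23 = 0.22 km.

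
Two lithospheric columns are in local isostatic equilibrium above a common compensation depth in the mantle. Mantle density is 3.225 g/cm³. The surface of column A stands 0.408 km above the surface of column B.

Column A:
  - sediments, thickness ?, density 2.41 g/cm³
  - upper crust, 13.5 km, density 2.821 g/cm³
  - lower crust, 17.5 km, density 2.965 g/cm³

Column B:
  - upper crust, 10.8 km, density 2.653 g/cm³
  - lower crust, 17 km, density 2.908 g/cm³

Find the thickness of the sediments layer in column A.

Take the compensation level at the base of the deeper column (depth z_c below the surface of column A) and equate Σ ρ_i t_i down to z_c; mantle fills any gap and the z_c terms cancel.
Column A: x×2.41 + 13.5×2.821 + 17.5×2.965 + (z_c − 31 − x)×3.225
Column B: 0.408×0 + 10.8×2.653 + 17×2.908 + (z_c − 0.408 − 27.8)×3.225
The z_c×3.225 term appears on both sides and cancels. Collect the known terms of each column as K = Σ(ρt)_known − 3.225 × (depth of known layers): K_A = 89.971 − 3.225×31 = −10.004; K_B = 78.0884 − 3.225×(0.408 + 27.8) = −12.8824.
Balance: K_A − x×(3.225 − 2.41) = K_B, so x = (K_A − K_B)/(3.225 − 2.41) = 2.8784/0.815 = 3.53 km.

3.53 km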